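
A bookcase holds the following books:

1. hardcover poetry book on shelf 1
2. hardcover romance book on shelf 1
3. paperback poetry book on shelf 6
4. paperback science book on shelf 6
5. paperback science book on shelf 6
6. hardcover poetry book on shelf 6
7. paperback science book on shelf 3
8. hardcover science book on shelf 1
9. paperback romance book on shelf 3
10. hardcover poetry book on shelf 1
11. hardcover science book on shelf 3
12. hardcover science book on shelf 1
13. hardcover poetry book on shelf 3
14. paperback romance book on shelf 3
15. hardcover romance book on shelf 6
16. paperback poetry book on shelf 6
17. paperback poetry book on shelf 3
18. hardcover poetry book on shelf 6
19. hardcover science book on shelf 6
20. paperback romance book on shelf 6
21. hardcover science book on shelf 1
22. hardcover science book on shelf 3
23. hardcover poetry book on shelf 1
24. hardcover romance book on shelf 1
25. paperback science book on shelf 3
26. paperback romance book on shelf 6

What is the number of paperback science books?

4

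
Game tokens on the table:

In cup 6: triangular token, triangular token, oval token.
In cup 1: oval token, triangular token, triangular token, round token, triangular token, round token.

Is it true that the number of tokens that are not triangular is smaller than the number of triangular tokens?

There are 4 tokens that are not triangular.
There are 5 triangular tokens.
The claim requires 4 < 5, which holds.

True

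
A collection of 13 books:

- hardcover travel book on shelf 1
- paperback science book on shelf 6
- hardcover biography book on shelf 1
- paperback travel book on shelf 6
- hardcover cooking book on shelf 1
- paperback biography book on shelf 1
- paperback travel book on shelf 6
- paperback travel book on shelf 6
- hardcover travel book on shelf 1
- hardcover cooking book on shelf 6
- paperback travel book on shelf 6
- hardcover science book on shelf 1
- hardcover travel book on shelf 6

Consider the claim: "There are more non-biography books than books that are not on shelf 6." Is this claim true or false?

True

non-biography books: 11.
books that are not on shelf 6: 6.
The claim requires 11 > 6, which holds.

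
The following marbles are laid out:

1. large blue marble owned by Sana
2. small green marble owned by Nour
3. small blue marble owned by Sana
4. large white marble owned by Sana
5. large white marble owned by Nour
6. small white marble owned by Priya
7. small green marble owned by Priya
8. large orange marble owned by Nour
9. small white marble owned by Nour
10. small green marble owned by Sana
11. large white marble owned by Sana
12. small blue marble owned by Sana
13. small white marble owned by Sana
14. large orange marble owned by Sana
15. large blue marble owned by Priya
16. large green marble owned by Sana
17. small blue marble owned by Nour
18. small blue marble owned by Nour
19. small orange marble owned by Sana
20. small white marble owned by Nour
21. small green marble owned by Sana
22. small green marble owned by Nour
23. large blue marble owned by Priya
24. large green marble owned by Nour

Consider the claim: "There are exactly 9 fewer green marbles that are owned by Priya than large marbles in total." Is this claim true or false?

True

green marbles owned by Priya: 1.
large marbles: 10.
The claim requires 10 − 1 (= 9) to equal 9, which holds.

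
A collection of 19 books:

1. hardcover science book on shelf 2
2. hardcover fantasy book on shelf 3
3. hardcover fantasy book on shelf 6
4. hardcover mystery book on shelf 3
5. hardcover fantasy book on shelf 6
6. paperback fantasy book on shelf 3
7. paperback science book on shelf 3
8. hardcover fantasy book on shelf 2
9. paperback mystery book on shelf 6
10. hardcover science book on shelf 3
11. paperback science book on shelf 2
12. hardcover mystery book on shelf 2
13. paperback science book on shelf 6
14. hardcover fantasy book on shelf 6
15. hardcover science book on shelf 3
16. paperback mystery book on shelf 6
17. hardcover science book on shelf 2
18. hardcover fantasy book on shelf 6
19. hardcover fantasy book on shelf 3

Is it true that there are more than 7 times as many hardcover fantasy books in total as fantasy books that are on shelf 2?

hardcover fantasy books: 7.
fantasy books on shelf 2: 1.
The claim requires 7 > 7 × 1 = 7, which does not hold.

False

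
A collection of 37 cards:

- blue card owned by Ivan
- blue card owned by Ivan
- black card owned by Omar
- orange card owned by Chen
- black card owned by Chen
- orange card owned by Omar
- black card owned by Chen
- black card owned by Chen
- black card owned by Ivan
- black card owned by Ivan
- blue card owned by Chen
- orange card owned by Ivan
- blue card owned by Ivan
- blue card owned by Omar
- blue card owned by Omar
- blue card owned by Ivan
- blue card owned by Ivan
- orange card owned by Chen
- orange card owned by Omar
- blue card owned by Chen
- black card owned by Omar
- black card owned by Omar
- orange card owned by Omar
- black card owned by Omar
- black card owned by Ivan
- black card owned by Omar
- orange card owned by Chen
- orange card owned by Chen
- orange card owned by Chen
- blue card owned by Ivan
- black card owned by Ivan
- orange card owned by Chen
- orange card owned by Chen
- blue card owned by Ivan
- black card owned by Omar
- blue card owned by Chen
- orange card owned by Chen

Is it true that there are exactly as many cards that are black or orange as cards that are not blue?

True

There are 25 cards that are black or orange.
There are 25 cards that are not blue.
The claim requires 25 = 25, which holds.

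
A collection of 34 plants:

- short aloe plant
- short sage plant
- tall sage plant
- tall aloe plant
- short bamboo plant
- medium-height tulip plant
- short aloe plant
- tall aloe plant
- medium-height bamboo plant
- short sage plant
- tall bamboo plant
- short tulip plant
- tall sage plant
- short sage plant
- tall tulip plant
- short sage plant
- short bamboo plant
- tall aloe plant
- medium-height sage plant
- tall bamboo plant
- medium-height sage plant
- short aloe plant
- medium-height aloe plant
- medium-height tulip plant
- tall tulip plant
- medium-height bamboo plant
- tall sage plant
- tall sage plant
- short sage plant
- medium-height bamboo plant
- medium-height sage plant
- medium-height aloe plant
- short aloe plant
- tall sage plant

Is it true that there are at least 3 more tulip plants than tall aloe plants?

tulip plants: 5.
tall aloe plants: 3.
The claim requires 5 − 3 = 2 ≥ 3, which does not hold.

False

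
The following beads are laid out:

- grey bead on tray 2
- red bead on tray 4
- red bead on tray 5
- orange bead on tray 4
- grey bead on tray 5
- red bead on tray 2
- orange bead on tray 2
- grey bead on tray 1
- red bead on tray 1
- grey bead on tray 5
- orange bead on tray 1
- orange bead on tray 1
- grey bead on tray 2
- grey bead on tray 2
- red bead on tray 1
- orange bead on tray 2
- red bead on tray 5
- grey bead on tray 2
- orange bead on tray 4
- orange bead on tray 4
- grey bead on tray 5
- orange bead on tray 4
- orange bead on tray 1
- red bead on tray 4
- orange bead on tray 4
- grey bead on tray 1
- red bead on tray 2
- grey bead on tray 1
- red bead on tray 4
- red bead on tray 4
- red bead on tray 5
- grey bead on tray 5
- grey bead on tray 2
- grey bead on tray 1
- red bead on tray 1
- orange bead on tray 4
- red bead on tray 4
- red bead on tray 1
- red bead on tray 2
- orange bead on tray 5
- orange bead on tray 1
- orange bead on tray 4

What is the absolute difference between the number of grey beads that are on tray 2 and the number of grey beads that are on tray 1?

grey beads on tray 2: 5. grey beads on tray 1: 4.
|5 − 4| = 5 − 4 = 1.

1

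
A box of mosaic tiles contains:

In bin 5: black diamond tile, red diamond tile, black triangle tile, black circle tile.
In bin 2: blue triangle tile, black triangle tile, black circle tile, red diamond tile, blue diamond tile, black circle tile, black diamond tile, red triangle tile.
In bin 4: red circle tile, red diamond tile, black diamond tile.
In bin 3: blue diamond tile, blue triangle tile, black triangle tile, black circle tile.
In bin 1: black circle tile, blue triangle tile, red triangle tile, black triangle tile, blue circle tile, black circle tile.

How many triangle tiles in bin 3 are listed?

2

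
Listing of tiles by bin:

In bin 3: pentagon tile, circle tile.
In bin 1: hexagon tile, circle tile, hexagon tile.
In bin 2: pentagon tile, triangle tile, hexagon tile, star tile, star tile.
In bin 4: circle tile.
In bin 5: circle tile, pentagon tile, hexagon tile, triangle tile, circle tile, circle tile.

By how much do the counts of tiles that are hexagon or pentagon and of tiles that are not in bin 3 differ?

tiles that are hexagon or pentagon: 7. tiles that are not in bin 3: 15.
|7 − 15| = 15 − 7 = 8.

8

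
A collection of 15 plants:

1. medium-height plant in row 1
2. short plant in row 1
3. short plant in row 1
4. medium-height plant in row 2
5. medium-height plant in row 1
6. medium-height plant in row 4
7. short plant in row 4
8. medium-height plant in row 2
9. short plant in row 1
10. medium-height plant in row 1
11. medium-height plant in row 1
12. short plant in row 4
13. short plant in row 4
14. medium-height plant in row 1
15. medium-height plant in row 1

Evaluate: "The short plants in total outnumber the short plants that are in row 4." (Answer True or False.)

True

There are 6 short plants.
There are 3 short plants in row 4.
The claim requires 6 > 3, which holds.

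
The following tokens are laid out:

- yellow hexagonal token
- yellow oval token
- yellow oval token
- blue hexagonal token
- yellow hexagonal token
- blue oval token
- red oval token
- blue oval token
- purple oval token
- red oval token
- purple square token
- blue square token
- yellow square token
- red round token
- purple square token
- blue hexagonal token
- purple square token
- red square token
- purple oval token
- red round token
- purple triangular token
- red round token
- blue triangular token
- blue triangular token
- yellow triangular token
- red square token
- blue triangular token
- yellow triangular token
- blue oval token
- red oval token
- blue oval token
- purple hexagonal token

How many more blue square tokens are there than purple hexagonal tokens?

0

blue square tokens: 1.
purple hexagonal tokens: 1.
1 − 1 = 0.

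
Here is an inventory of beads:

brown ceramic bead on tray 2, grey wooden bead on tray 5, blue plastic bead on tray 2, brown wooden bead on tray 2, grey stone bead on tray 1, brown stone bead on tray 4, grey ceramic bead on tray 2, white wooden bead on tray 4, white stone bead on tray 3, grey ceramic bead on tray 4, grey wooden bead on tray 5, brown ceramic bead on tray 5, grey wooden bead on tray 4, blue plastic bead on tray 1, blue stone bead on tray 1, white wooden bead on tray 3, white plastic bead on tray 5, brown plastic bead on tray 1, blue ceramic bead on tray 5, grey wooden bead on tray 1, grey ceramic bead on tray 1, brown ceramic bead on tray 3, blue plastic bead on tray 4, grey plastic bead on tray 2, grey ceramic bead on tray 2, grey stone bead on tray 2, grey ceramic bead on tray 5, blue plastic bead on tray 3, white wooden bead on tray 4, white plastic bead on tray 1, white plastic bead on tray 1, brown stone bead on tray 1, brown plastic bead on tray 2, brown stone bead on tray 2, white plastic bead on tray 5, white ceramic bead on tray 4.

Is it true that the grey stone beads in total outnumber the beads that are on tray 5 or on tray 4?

|grey stone beads| = 2.
|beads on tray 5 or on tray 4| = 14.
The claim requires 2 > 14, which does not hold.

False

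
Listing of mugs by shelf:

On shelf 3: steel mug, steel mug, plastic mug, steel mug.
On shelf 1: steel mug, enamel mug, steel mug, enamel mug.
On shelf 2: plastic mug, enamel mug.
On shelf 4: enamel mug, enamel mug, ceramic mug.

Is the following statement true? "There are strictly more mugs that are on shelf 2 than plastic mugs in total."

False

mugs on shelf 2: 2.
plastic mugs: 2.
The claim requires 2 > 2, which does not hold.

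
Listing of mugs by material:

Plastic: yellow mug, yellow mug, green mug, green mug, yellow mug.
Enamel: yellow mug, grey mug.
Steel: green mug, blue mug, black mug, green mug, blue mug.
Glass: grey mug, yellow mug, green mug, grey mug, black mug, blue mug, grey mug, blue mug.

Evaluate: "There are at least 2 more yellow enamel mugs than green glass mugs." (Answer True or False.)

False

|yellow enamel mugs| = 1.
|green glass mugs| = 1.
The claim requires 1 − 1 = 0 ≥ 2, which does not hold.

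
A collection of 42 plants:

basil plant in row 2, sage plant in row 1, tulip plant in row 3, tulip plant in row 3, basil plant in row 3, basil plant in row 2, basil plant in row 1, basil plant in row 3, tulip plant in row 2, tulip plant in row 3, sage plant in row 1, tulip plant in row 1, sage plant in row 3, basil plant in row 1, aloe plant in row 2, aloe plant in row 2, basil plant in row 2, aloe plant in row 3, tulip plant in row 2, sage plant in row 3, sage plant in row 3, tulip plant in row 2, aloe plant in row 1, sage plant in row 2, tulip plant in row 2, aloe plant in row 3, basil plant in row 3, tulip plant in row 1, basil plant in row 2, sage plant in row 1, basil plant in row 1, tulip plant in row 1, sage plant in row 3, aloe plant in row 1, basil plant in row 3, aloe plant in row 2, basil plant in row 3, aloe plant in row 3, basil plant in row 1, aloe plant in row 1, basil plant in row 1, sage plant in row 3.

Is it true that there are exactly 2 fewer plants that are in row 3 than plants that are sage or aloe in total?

True

|plants in row 3| = 16.
|plants that are sage or aloe| = 18.
The claim requires 18 − 16 (= 2) to equal 2, which holds.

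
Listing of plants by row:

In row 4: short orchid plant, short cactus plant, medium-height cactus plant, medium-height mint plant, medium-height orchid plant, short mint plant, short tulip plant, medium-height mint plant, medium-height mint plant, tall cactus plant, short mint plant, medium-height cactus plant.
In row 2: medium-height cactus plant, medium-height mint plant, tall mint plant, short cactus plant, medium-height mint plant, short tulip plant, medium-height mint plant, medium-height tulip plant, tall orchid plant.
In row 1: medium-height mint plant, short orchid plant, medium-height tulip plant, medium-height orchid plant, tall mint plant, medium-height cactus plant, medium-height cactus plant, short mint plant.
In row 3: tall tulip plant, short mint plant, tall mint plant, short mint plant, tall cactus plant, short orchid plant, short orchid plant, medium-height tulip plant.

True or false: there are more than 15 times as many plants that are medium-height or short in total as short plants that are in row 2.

False

plants that are medium-height or short: 30.
short plants in row 2: 2.
The claim requires 30 > 15 × 2 = 30, which does not hold.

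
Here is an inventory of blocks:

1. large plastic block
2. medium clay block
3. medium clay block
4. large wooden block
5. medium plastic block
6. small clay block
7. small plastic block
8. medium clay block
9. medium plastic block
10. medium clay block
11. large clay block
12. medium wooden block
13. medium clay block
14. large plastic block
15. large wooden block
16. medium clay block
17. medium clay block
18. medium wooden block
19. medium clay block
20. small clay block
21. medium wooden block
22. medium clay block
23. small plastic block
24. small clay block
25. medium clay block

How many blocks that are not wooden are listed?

Total blocks: 25; with the excluded value: 5; remaining 25 − 5 = 20.

20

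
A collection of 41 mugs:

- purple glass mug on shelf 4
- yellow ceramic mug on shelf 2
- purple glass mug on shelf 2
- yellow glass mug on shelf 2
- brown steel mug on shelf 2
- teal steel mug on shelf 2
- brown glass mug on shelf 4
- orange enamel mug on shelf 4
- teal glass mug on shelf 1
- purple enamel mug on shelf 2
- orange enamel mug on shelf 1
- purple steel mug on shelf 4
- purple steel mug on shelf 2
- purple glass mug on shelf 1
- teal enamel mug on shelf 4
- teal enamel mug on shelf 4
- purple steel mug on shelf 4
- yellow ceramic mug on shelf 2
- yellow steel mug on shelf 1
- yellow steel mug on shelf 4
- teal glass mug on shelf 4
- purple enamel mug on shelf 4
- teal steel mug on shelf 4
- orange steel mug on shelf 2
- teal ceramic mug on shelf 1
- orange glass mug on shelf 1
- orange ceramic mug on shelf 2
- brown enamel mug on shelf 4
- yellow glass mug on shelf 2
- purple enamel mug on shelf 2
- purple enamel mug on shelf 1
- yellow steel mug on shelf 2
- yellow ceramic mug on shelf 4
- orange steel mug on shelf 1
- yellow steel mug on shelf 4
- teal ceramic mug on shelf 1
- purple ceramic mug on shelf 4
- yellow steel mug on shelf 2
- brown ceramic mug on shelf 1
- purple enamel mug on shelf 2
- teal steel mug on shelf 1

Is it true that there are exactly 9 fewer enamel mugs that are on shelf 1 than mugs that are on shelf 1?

True

enamel mugs on shelf 1: 2.
mugs on shelf 1: 11.
The claim requires 11 − 2 (= 9) to equal 9, which holds.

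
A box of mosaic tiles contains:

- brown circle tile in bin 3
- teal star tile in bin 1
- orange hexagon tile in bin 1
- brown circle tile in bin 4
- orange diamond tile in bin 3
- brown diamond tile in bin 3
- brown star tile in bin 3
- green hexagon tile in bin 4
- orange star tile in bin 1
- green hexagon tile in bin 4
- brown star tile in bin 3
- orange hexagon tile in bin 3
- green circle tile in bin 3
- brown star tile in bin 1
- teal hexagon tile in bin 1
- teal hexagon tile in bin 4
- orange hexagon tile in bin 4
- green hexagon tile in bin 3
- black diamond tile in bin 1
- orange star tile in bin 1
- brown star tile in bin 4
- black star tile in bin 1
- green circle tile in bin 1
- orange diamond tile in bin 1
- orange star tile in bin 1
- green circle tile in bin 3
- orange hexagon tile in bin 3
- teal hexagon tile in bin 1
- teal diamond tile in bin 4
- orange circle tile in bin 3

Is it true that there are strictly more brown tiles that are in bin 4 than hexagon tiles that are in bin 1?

There are 2 brown tiles in bin 4.
There are 3 hexagon tiles in bin 1.
The claim requires 2 > 3, which does not hold.

False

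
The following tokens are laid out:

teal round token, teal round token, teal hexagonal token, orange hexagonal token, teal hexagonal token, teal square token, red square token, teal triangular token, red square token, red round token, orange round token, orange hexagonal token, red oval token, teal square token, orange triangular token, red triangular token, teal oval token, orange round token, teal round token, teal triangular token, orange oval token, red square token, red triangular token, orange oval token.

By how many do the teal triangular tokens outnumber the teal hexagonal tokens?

0

teal triangular tokens: 2.
teal hexagonal tokens: 2.
2 − 2 = 0.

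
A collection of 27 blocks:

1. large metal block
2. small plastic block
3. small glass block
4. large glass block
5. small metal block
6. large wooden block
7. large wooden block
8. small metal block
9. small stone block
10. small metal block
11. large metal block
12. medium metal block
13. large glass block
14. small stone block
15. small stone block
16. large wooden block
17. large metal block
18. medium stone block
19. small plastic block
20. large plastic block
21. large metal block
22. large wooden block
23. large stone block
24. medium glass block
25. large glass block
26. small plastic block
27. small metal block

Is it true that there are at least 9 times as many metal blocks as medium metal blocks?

True

|metal blocks| = 9.
|medium metal blocks| = 1.
The claim requires 9 ≥ 9 × 1 = 9, which holds.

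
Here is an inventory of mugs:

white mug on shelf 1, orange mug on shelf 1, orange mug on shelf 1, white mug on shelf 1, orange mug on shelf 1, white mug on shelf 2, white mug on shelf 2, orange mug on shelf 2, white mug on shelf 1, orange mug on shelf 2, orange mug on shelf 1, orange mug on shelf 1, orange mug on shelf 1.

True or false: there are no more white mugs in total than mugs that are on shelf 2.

False

white mugs: 5.
mugs on shelf 2: 4.
The claim requires 5 ≤ 4, which does not hold.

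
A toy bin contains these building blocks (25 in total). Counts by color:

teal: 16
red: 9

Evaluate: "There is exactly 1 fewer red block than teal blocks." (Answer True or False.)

red blocks: 9.
teal blocks: 16.
The claim requires 16 − 9 (= 7) to equal 1, which does not hold.

False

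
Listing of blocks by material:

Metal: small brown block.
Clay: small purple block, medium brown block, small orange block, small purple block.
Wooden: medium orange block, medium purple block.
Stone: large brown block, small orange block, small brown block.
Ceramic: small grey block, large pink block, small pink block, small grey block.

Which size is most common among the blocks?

Counts by size: small 9, medium 3, large 2.
The maximum is 9, held uniquely by small.

small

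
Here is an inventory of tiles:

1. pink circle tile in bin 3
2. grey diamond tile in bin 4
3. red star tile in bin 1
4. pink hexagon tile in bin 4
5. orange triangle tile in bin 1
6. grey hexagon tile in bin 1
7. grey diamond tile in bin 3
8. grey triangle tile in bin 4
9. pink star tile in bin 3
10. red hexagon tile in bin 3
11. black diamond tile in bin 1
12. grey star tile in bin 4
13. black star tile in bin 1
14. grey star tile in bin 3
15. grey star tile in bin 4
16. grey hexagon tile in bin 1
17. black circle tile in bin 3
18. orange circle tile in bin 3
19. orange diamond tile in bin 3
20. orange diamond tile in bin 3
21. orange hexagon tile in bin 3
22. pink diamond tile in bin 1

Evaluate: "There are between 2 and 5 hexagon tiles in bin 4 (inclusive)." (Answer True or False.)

False

There is 1 hexagon tile in bin 4.
The claim requires 2 ≤ 1 ≤ 5, which does not hold.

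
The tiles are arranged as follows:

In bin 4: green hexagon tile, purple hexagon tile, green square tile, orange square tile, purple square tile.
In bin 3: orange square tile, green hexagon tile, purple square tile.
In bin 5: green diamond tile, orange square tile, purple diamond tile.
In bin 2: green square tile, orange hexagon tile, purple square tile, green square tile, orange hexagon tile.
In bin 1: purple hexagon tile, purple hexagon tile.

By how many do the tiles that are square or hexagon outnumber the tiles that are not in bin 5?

tiles that are square or hexagon: 16.
tiles that are not in bin 5: 15.
16 − 15 = 1.

1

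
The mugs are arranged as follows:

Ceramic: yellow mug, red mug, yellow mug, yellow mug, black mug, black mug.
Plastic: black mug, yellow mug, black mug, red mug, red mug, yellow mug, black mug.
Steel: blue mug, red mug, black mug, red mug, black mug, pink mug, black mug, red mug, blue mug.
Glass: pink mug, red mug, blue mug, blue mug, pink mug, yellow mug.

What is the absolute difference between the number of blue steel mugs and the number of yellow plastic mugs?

0

blue steel mugs: 2. yellow plastic mugs: 2.
|2 − 2| = 2 − 2 = 0.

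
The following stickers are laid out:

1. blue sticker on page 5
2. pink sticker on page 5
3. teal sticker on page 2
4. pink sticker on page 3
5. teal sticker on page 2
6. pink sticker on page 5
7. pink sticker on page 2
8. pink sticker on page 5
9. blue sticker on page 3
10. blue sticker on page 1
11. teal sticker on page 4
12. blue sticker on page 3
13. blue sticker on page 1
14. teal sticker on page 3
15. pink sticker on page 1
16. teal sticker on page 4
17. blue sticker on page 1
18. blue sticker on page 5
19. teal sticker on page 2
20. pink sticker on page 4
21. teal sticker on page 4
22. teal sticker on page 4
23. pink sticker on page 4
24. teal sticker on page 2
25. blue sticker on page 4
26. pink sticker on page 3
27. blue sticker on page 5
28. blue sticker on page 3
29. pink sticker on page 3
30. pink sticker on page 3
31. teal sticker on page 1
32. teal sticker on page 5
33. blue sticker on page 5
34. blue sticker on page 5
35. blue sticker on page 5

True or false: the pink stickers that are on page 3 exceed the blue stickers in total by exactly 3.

False

|pink stickers on page 3| = 4.
|blue stickers| = 13.
The claim requires 4 − 13 (= -9) to equal 3, which does not hold.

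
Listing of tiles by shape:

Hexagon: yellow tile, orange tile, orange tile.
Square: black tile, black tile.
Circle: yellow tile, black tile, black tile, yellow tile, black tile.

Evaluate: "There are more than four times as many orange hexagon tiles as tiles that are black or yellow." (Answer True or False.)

False

There are 2 orange hexagon tiles.
There are 8 tiles that are black or yellow.
The claim requires 2 > 4 × 8 = 32, which does not hold.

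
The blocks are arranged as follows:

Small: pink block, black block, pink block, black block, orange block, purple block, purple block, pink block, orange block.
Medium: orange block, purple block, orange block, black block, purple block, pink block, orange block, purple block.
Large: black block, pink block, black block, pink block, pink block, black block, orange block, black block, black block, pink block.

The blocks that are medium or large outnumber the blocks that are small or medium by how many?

1

blocks that are medium or large: 18.
blocks that are small or medium: 17.
18 − 17 = 1.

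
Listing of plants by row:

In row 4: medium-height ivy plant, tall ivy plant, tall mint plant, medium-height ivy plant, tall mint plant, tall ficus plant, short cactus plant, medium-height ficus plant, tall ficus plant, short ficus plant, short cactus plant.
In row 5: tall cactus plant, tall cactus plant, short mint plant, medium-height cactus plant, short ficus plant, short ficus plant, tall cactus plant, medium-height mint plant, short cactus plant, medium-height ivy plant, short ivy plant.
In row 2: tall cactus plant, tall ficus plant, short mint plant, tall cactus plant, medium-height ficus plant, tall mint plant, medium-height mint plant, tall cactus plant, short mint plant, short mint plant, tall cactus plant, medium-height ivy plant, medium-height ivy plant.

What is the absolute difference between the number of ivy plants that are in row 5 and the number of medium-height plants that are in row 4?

ivy plants in row 5: 2. medium-height plants in row 4: 3.
|2 − 3| = 3 − 2 = 1.

1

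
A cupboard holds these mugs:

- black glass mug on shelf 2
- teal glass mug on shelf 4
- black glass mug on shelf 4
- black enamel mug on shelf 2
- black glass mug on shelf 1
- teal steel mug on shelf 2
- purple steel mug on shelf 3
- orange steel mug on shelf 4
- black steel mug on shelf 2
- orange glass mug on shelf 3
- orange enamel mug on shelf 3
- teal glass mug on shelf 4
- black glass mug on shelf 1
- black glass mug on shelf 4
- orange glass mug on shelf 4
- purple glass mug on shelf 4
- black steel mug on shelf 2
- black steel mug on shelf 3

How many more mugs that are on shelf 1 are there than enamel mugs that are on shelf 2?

mugs on shelf 1: 2.
enamel mugs on shelf 2: 1.
2 − 1 = 1.

1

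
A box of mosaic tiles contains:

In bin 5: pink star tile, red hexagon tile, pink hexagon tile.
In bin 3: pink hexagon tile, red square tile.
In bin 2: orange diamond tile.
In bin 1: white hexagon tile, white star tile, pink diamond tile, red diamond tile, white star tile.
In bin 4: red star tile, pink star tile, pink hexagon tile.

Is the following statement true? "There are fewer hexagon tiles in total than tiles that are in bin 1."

False

|hexagon tiles| = 5.
|tiles in bin 1| = 5.
The claim requires 5 < 5, which does not hold.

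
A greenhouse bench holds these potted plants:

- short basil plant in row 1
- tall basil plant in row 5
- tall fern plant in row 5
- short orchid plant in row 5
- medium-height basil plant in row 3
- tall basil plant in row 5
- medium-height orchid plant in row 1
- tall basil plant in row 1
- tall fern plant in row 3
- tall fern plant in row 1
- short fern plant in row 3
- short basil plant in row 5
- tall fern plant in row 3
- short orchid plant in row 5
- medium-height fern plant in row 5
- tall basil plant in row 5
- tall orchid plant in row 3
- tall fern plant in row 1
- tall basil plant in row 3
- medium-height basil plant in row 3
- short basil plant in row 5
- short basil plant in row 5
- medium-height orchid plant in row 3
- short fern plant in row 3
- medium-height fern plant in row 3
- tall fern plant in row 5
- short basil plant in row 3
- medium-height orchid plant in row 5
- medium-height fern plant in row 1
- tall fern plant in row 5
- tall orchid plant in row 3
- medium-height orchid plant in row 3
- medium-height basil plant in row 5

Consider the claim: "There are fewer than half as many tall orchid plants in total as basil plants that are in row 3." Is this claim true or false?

|tall orchid plants| = 2.
|basil plants in row 3| = 4.
The claim requires 2 × 2 = 4 < 4, which does not hold.

False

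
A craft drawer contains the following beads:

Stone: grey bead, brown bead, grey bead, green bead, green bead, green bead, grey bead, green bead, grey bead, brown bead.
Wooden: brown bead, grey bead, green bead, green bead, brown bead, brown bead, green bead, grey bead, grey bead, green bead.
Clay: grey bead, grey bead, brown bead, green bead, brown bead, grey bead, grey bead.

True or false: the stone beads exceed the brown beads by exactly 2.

False

There are 10 stone beads.
There are 7 brown beads.
The claim requires 10 − 7 (= 3) to equal 2, which does not hold.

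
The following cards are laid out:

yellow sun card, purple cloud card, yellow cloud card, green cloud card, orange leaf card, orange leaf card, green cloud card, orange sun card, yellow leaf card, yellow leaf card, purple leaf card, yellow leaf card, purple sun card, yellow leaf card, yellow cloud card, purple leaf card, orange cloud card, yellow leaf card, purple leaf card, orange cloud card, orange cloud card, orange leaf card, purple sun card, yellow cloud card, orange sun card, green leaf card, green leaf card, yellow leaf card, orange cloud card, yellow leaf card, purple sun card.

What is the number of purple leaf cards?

3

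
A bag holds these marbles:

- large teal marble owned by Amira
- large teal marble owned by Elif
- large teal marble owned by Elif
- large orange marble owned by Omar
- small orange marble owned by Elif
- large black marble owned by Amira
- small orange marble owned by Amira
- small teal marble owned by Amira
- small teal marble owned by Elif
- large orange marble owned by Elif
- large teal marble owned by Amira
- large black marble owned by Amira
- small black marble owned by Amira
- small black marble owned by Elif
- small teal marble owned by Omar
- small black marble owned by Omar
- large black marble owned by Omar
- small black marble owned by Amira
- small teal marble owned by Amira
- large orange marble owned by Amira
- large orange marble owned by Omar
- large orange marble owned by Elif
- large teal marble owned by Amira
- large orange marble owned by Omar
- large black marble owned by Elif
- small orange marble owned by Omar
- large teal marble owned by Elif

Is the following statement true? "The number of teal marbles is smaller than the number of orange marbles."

teal marbles: 10.
orange marbles: 9.
The claim requires 10 < 9, which does not hold.

False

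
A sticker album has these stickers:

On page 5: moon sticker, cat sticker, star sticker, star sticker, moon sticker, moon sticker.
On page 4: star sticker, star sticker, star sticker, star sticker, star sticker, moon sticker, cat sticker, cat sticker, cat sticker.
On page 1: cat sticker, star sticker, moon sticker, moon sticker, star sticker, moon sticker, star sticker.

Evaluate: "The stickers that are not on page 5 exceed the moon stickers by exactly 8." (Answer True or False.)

False

|stickers that are not on page 5| = 16.
|moon stickers| = 7.
The claim requires 16 − 7 (= 9) to equal 8, which does not hold.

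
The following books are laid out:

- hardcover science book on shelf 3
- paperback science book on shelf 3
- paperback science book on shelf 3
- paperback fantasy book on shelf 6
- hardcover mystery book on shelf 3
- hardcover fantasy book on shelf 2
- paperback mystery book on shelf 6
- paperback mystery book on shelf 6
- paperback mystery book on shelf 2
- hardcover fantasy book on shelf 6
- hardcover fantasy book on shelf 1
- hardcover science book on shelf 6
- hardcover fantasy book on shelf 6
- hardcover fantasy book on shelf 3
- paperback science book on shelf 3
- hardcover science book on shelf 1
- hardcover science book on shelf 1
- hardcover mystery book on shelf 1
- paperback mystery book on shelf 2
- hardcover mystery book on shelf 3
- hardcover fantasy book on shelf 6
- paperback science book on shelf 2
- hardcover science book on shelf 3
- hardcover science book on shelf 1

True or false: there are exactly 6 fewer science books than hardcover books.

science books: 10.
hardcover books: 15.
The claim requires 15 − 10 (= 5) to equal 6, which does not hold.

False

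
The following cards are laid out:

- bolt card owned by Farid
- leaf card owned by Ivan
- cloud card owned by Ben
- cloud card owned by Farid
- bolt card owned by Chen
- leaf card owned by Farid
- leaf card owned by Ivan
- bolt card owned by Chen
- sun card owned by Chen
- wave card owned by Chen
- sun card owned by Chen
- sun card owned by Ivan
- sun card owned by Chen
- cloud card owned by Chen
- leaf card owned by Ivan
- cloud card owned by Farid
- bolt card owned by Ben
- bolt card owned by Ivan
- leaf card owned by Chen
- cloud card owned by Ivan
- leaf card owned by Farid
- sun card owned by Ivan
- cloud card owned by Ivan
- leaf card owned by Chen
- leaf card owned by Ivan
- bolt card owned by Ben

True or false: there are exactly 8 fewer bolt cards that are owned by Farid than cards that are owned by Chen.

True

bolt cards owned by Farid: 1.
cards owned by Chen: 9.
The claim requires 9 − 1 (= 8) to equal 8, which holds.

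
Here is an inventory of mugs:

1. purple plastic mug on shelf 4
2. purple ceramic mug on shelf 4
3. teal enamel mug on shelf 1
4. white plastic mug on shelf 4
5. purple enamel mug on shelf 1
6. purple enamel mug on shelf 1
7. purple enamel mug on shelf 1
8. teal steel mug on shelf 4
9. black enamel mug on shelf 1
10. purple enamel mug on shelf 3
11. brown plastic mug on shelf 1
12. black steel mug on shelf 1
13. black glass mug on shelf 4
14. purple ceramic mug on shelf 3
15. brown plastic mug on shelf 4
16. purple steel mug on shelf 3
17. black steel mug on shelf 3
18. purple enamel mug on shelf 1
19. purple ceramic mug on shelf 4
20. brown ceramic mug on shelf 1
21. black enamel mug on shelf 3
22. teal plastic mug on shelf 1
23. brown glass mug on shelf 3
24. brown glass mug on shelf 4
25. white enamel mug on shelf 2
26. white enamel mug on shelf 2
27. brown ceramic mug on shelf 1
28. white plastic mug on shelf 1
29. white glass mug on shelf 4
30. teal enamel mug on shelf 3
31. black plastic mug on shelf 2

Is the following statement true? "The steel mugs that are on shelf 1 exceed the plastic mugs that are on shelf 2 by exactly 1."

There is 1 steel mug on shelf 1.
There is 1 plastic mug on shelf 2.
The claim requires 1 − 1 (= 0) to equal 1, which does not hold.

False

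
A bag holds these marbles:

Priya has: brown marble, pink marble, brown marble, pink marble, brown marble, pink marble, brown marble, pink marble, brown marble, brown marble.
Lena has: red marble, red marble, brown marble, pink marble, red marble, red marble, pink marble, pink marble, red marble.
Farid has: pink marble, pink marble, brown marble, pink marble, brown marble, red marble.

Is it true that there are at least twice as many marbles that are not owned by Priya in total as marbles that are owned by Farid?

|marbles that are not owned by Priya| = 15.
|marbles owned by Farid| = 6.
The claim requires 15 ≥ 2 × 6 = 12, which holds.

True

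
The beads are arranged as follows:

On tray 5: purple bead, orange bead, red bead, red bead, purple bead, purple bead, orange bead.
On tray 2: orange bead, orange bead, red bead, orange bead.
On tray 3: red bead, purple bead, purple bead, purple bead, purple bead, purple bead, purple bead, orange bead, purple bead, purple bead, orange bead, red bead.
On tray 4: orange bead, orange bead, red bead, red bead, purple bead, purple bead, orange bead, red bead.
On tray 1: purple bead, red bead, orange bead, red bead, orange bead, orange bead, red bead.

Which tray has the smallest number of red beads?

tray 2

Counts by tray (restricted to red beads): tray 1→3, tray 4→3, tray 5→2, tray 3→2, tray 2→1.
The minimum is 1, held uniquely by tray 2.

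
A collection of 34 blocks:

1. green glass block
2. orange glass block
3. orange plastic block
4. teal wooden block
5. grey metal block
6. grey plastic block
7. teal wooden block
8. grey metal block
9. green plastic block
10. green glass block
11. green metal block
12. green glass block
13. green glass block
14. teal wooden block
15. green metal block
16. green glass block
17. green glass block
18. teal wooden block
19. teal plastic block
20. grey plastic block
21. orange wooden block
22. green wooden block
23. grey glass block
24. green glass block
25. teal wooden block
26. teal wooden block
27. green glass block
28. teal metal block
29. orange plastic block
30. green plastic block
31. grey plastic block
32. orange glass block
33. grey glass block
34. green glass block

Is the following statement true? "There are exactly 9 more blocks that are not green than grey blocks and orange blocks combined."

|blocks that are not green| = 20.
grey blocks: 7; orange blocks: 5; combined: 7 + 5 = 12.
The claim requires 20 − 12 (= 8) to equal 9, which does not hold.

False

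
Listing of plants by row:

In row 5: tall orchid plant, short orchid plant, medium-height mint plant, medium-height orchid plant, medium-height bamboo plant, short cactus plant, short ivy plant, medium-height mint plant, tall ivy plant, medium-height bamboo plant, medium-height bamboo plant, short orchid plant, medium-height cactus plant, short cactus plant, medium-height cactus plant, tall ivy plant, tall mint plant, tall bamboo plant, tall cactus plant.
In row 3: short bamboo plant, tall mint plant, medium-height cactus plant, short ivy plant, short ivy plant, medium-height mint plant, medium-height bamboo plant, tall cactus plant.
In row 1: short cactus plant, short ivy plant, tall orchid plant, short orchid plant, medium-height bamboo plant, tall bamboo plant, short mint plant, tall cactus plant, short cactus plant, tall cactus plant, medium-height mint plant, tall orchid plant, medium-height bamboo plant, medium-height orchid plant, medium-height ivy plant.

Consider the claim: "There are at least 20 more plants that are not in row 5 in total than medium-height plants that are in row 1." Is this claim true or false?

False

|plants that are not in row 5| = 23.
|medium-height plants in row 1| = 5.
The claim requires 23 − 5 = 18 ≥ 20, which does not hold.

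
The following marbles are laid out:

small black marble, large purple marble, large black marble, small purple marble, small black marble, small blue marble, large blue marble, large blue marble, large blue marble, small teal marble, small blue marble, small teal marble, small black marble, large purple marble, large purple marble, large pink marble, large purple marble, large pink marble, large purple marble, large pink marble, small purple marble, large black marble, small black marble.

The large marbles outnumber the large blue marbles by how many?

10

large marbles: 13.
large blue marbles: 3.
13 − 3 = 10.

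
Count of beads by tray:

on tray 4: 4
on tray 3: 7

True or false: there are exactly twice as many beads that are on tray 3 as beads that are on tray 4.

False

There are 7 beads on tray 3.
There are 4 beads on tray 4.
The claim requires 7 = 2 × 4 = 8, which does not hold.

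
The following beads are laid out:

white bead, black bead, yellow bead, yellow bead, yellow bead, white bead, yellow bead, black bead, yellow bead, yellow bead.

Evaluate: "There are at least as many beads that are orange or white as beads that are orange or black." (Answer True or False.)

|beads that are orange or white| = 2.
|beads that are orange or black| = 2.
The claim requires 2 ≥ 2, which holds.

True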